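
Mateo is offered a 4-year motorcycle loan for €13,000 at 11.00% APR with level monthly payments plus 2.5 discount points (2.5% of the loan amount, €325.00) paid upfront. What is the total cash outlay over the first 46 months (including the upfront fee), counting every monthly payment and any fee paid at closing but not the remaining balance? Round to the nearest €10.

€15,780

Monthly rate = 11%/12 = 0.0091667; payment = 13,000 × 0.0091667 / (1 − (1+0.0091667)^−48) = €335.99.
Total outlay = 46 × €335.99 + €325.00 = €15,780.54.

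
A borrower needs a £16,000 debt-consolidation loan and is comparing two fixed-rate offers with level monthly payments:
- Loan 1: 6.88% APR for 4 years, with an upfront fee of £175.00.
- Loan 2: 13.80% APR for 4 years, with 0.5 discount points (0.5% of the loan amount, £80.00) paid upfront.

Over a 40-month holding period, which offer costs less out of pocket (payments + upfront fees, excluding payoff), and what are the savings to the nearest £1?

Loan 1: at 6.88% the monthly rate is 0.0057333, so the payment is 16,000 × 0.0057333 / (1 − 1.0057333^−48) = £382.25.
Loan 2: monthly rate = 13.8%/12 = 0.0115000; payment = 16,000 × 0.0115000 / (1 − (1+0.0115000)^−48) = £435.62.
Over 40 months: Loan 1 costs 40 × £382.25 + £175.00 = £15,465.00; Loan 2 costs 40 × £435.62 + £80.00 = £17,504.80.
Loan 1 is cheaper by £17,504.80 − £15,465.00 = £2,039.80.

Loan 1 by £2,040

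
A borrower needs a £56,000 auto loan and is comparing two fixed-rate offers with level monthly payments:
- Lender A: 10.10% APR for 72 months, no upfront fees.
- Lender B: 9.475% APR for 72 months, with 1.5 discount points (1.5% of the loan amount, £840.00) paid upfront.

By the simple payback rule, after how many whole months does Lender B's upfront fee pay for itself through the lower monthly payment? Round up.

Lender A: at 10.10% the monthly rate is 0.0084167, so the payment is 56,000 × 0.0084167 / (1 − 1.0084167^−72) = £1,040.27.
Lender B: at 9.475% the monthly rate is 0.0078958, so the payment is 56,000 × 0.0078958 / (1 − 1.0078958^−72) = £1,022.68.
Monthly savings = £1,040.27 − £1,022.68 = £17.59.
Break-even = £840.00 / £17.59 = 47.75 → 48 months.

48 months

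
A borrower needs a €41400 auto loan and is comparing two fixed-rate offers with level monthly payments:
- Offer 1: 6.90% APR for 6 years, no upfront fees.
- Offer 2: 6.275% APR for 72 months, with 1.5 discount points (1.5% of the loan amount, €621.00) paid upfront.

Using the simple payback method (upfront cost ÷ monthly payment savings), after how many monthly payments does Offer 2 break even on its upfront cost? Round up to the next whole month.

Offer 1: monthly rate = 6.9%/12 = 0.0057500; payment = 41,400 × 0.0057500 / (1 − (1+0.0057500)^−72) = €703.84.
Offer 2: at 6.275% the monthly rate is 0.0052292, so the payment is 41,400 × 0.0052292 / (1 − 1.0052292^−72) = €691.50.
Monthly savings = €703.84 − €691.50 = €12.34.
Break-even = €621.00 / €12.34 = 50.32 → 51 months.

51 months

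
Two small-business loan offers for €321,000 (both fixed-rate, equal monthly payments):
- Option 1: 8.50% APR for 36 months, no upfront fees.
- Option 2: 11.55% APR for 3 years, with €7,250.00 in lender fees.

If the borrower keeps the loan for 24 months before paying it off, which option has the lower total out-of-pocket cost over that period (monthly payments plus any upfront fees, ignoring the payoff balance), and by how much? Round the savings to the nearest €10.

Option 1: monthly rate = 8.5%/12 = 0.0070833; payment = 321,000 × 0.0070833 / (1 − (1+0.0070833)^−36) = €10,133.18.
Option 2: monthly rate = 11.55%/12 = 0.0096250; payment = 321,000 × 0.0096250 / (1 − (1+0.0096250)^−36) = €10,592.93.
Over 24 months: Option 1 costs 24 × €10,133.18 = €243,196.32; Option 2 costs 24 × €10,592.93 + €7,250.00 = €261,480.32.
Option 1 is cheaper by €261,480.32 − €243,196.32 = €18,284.00.

Option 1 by €18,280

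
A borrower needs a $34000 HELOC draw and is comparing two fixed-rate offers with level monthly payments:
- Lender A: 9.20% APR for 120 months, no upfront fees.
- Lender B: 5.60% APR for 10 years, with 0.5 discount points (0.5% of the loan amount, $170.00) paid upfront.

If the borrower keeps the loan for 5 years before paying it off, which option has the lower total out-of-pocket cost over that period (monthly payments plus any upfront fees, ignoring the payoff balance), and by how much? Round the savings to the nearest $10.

Lender B by $3,650

Lender A: monthly rate = 9.2%/12 = 0.0076667; payment = 34,000 × 0.0076667 / (1 − (1+0.0076667)^−120) = $434.39.
Lender B: at 5.60% the monthly rate is 0.0046667, so the payment is 34,000 × 0.0046667 / (1 − 1.0046667^−120) = $370.68.
Over 60 months: Lender A costs 60 × $434.39 = $26,063.40; Lender B costs 60 × $370.68 + $170.00 = $22,410.80.
Lender B is cheaper by $26,063.40 − $22,410.80 = $3,652.60.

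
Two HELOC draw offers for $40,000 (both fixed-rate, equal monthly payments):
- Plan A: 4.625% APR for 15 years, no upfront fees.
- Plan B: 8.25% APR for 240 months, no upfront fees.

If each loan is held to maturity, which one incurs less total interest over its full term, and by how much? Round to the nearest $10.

Plan A by $26,260

Plan A: at 4.625% the monthly rate is 0.0038542, so the payment is 40,000 × 0.0038542 / (1 − 1.0038542^−180) = $308.56.
Total interest on Plan A = 180 × $308.56 − $40,000 = $15,540.80.
Plan B: at 8.25% the monthly rate is 0.0068750, so the payment is 40,000 × 0.0068750 / (1 − 1.0068750^−240) = $340.83.
Total interest on Plan B = 240 × $340.83 − $40,000 = $41,799.20.
Plan A is lower by $26,258.40.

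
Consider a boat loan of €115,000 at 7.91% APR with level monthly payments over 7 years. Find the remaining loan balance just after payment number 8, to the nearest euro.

€106,574

With monthly rate i = 7.91%/12 = 0.0065917, the balance after k of n payments is P · [(1+i)^n − (1+i)^k] / [(1+i)^n − 1].
(1+0.0065917)^84 = 1.73651994 and (1+0.0065917)^8 = 1.05396611, so the balance is 115,000 × (1.73651994 − 1.05396611) / (1.73651994 − 1) = €106,573.75.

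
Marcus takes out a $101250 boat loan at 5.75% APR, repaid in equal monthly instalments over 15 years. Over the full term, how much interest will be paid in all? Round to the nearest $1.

$50,092

Monthly rate = 5.75%/12 = 0.0047917; payment = 101,250 × 0.0047917 / (1 − (1+0.0047917)^−180) = $840.79.
Total paid = 180 × $840.79 = $151,342.20; interest = $151,342.20 − $101,250 = $50,092.20.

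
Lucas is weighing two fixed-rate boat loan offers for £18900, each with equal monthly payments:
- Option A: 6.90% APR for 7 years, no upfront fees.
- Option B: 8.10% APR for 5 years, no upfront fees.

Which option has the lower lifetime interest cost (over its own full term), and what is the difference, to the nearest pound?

Option A: monthly rate = 6.9%/12 = 0.0057500; payment = 18,900 × 0.0057500 / (1 − (1+0.0057500)^−84) = £284.33.
Total interest on Option A = 84 × £284.33 − £18,900 = £4,983.72.
Option B: at 8.10% the monthly rate is 0.0067500, so the payment is 18,900 × 0.0067500 / (1 − 1.0067500^−60) = £384.13.
Total interest on Option B = 60 × £384.13 − £18,900 = £4,147.80.
Option B is lower by £835.92.

Option B by £836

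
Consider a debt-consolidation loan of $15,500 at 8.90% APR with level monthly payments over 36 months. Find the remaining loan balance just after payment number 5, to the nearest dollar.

With monthly rate i = 8.9%/12 = 0.0074167, the balance after k of n payments is P · [(1+i)^n − (1+i)^k] / [(1+i)^n − 1].
(1+0.0074167)^36 = 1.30475430 and (1+0.0074167)^5 = 1.03763750, so the balance is 15,500 × (1.30475430 − 1.03763750) / (1.30475430 − 1) = $13,585.73.

$13,586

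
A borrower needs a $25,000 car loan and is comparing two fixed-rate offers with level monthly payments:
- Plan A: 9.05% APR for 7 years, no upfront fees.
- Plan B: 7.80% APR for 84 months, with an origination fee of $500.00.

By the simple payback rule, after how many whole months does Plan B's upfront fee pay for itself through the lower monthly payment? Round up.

Plan A: monthly rate = 9.05%/12 = 0.0075417; payment = 25,000 × 0.0075417 / (1 − (1+0.0075417)^−84) = $402.86.
Plan B: at 7.80% the monthly rate is 0.0065000, so the payment is 25,000 × 0.0065000 / (1 − 1.0065000^−84) = $387.17.
Monthly savings = $402.86 − $387.17 = $15.69.
Break-even = $500.00 / $15.69 = 31.87 → 32 months.

32 months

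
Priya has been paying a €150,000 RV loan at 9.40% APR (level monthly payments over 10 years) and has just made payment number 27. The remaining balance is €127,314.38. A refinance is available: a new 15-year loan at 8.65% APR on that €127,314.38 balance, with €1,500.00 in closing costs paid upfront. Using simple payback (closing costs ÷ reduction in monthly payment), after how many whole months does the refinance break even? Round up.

3 months

Current payment = 150,000 × 9.4%/12 / (1 − (1+0.0078333)^−120) = €1,932.76.
Refinanced payment = 127,314.38 × 0.0072083 / (1 − (1+0.0072083)^−180) = €1,264.93.
Monthly savings = €1,932.76 − €1,264.93 = €667.83.
Break-even = €1,500.00 / €667.83 = 2.25 → 3 months.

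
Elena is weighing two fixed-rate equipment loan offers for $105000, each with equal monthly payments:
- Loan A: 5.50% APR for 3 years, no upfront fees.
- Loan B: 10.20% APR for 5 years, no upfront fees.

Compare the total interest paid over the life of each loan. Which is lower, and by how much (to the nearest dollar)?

Loan A by $20,337

Loan A: monthly rate = 5.5%/12 = 0.0045833; payment = 105,000 × 0.0045833 / (1 − (1+0.0045833)^−36) = $3,170.57.
Total interest on Loan A = 36 × $3,170.57 − $105,000 = $9,140.52.
Loan B: at 10.20% the monthly rate is 0.0085000, so the payment is 105,000 × 0.0085000 / (1 − 1.0085000^−60) = $2,241.29.
Total interest on Loan B = 60 × $2,241.29 − $105,000 = $29,477.40.
Loan A is lower by $20,336.88.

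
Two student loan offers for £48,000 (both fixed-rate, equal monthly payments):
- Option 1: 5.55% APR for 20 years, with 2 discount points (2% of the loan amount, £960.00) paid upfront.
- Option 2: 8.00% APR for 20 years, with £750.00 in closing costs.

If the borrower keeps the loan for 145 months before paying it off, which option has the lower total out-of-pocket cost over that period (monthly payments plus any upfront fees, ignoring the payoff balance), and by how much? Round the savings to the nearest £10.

Option 1: at 5.55% the monthly rate is 0.0046250, so the payment is 48,000 × 0.0046250 / (1 − 1.0046250^−240) = £331.54.
Option 2: at 8.00% the monthly rate is 0.0066667, so the payment is 48,000 × 0.0066667 / (1 − 1.0066667^−240) = £401.49.
Over 145 months: Option 1 costs 145 × £331.54 + £960.00 = £49,033.30; Option 2 costs 145 × £401.49 + £750.00 = £58,966.05.
Option 1 is cheaper by £58,966.05 − £49,033.30 = £9,932.75.

Option 1 by £9,930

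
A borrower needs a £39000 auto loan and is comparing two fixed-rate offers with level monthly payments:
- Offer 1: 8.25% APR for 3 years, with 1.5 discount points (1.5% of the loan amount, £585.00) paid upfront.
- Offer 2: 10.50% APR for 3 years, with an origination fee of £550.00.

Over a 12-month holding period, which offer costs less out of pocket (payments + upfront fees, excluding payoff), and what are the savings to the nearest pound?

Offer 1 by £457

Offer 1: monthly rate = 8.25%/12 = 0.0068750; payment = 39,000 × 0.0068750 / (1 − (1+0.0068750)^−36) = £1,226.62.
Offer 2: monthly rate = 10.5%/12 = 0.0087500; payment = 39,000 × 0.0087500 / (1 − (1+0.0087500)^−36) = £1,267.60.
Over 12 months: Offer 1 costs 12 × £1,226.62 + £585.00 = £15,304.44; Offer 2 costs 12 × £1,267.60 + £550.00 = £15,761.20.
Offer 1 is cheaper by £15,761.20 − £15,304.44 = £456.76.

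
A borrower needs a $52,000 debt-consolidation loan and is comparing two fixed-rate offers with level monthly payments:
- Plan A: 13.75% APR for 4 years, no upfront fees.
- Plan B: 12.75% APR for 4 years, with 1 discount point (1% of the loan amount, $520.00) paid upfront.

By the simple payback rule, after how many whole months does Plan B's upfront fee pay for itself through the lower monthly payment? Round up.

Plan A: at 13.75% the monthly rate is 0.0114583, so the payment is 52,000 × 0.0114583 / (1 − 1.0114583^−48) = $1,414.46.
Plan B: monthly rate = 12.75%/12 = 0.0106250; payment = 52,000 × 0.0106250 / (1 − (1+0.0106250)^−48) = $1,388.59.
Monthly savings = $1,414.46 − $1,388.59 = $25.87.
Break-even = $520.00 / $25.87 = 20.10 → 21 months.

21 months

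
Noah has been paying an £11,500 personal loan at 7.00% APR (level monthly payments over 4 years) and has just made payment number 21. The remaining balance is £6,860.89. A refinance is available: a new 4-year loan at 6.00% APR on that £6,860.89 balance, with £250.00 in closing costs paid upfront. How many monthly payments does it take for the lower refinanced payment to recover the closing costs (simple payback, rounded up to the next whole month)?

Current payment = 11,500 × 7%/12 / (1 − (1+0.0058333)^−48) = £275.38.
Refinanced payment = 6,860.89 × 0.0050000 / (1 − (1+0.0050000)^−48) = £161.13.
Monthly savings = £275.38 − £161.13 = £114.25.
Break-even = £250.00 / £114.25 = 2.19 → 3 months.

3 months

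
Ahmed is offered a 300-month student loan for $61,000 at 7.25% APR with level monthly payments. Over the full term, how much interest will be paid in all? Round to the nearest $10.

At 7.25% the monthly rate is 0.0060417, so the payment is 61,000 × 0.0060417 / (1 − 1.0060417^−300) = $440.91.
Total paid = 300 × $440.91 = $132,273.00; interest = $132,273.00 − $61,000 = $71,273.00.

$71,270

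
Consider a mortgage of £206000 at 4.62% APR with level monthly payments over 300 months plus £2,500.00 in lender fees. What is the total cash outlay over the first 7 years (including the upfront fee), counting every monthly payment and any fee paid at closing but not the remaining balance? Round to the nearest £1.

At 4.62% the monthly rate is 0.0038500, so the payment is 206,000 × 0.0038500 / (1 − 1.0038500^−300) = £1,159.09.
Total outlay = 84 × £1,159.09 + £2,500.00 = £99,863.56.

£99,864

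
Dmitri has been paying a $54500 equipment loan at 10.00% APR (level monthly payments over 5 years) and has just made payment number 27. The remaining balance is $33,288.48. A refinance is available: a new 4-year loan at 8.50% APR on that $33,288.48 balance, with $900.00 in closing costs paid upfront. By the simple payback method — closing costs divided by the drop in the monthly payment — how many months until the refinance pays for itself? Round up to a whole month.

Current payment = 54,500 × 10%/12 / (1 − (1+0.0083333)^−60) = $1,157.96.
Refinanced payment = 33,288.48 × 0.0070833 / (1 − (1+0.0070833)^−48) = $820.50.
Monthly savings = $1,157.96 − $820.50 = $337.46.
Break-even = $900.00 / $337.46 = 2.67 → 3 months.

3 months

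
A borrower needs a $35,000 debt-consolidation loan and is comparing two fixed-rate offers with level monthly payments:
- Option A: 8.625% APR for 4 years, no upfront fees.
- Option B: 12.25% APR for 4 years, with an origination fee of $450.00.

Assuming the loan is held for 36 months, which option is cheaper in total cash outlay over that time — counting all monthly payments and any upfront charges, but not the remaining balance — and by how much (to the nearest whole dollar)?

Option A: at 8.625% the monthly rate is 0.0071875, so the payment is 35,000 × 0.0071875 / (1 − 1.0071875^−48) = $864.76.
Option B: at 12.25% the monthly rate is 0.0102083, so the payment is 35,000 × 0.0102083 / (1 − 1.0102083^−48) = $925.99.
Over 36 months: Option A costs 36 × $864.76 = $31,131.36; Option B costs 36 × $925.99 + $450.00 = $33,785.64.
Option A is cheaper by $33,785.64 − $31,131.36 = $2,654.28.

Option A by $2,654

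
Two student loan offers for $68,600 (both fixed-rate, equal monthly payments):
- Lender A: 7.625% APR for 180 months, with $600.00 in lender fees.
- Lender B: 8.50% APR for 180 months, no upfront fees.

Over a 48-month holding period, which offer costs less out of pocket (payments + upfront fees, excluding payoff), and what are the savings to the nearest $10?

Lender A: at 7.625% the monthly rate is 0.0063542, so the payment is 68,600 × 0.0063542 / (1 − 1.0063542^−180) = $640.81.
Lender B: at 8.50% the monthly rate is 0.0070833, so the payment is 68,600 × 0.0070833 / (1 − 1.0070833^−180) = $675.53.
Over 48 months: Lender A costs 48 × $640.81 + $600.00 = $31,358.88; Lender B costs 48 × $675.53 = $32,425.44.
Lender A is cheaper by $32,425.44 − $31,358.88 = $1,066.56.

Lender A by $1,070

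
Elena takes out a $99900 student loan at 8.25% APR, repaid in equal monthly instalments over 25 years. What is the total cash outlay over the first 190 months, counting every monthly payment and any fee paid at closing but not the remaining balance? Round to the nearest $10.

At 8.25% the monthly rate is 0.0068750, so the payment is 99,900 × 0.0068750 / (1 − 1.0068750^−300) = $787.66.
Total outlay = 190 × $787.66 = $149,655.40.

$149,660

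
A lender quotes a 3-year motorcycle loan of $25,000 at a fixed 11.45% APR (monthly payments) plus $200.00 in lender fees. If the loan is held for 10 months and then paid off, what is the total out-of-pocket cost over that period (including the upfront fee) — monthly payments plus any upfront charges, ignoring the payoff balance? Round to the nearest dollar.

$8,438

At 11.45% the monthly rate is 0.0095417, so the payment is 25,000 × 0.0095417 / (1 − 1.0095417^−36) = $823.81.
Total outlay = 10 × $823.81 + $200.00 = $8,438.10.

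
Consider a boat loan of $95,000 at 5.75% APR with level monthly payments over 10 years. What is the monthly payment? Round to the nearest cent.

Monthly rate = 5.75%/12 = 0.0047917; payment = 95,000 × 0.0047917 / (1 − (1+0.0047917)^−120) = $1,042.81.

$1,042.81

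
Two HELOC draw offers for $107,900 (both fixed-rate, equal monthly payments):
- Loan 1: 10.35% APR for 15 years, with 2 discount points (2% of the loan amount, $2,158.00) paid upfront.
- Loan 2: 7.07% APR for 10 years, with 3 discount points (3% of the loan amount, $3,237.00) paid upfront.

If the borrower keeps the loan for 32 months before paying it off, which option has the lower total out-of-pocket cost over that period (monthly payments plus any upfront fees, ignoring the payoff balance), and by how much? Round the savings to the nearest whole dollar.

Loan 1: at 10.35% the monthly rate is 0.0086250, so the payment is 107,900 × 0.0086250 / (1 − 1.0086250^−180) = $1,182.71.
Loan 2: at 7.07% the monthly rate is 0.0058917, so the payment is 107,900 × 0.0058917 / (1 − 1.0058917^−120) = $1,256.71.
Over 32 months: Loan 1 costs 32 × $1,182.71 + $2,158.00 = $40,004.72; Loan 2 costs 32 × $1,256.71 + $3,237.00 = $43,451.72.
Loan 1 is cheaper by $43,451.72 − $40,004.72 = $3,447.00.

Loan 1 by $3,447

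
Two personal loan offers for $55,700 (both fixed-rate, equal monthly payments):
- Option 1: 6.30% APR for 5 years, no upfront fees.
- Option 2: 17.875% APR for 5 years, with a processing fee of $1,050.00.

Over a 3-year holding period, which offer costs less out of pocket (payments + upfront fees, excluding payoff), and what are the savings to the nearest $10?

Option 1: at 6.30% the monthly rate is 0.0052500, so the payment is 55,700 × 0.0052500 / (1 − 1.0052500^−60) = $1,084.62.
Option 2: at 17.875% the monthly rate is 0.0148958, so the payment is 55,700 × 0.0148958 / (1 − 1.0148958^−60) = $1,410.63.
Over 36 months: Option 1 costs 36 × $1,084.62 = $39,046.32; Option 2 costs 36 × $1,410.63 + $1,050.00 = $51,832.68.
Option 1 is cheaper by $51,832.68 − $39,046.32 = $12,786.36.

Option 1 by $12,790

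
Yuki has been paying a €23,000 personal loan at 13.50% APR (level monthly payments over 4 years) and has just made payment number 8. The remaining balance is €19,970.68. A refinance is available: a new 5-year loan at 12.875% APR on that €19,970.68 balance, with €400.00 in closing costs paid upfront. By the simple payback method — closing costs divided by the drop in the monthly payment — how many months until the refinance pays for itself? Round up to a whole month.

Current payment = 23,000 × 13.5%/12 / (1 − (1+0.0112500)^−48) = €622.76.
Refinanced payment = 19,970.68 × 0.0107292 / (1 − (1+0.0107292)^−60) = €453.12.
Monthly savings = €622.76 − €453.12 = €169.64.
Break-even = €400.00 / €169.64 = 2.36 → 3 months.

3 months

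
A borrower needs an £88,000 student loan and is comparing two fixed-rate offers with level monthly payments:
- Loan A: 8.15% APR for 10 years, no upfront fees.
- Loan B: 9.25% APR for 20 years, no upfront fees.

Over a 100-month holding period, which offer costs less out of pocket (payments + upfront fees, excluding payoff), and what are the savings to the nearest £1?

Loan B by £26,871

Loan A: monthly rate = 8.15%/12 = 0.0067917; payment = 88,000 × 0.0067917 / (1 − (1+0.0067917)^−120) = £1,074.67.
Loan B: monthly rate = 9.25%/12 = 0.0077083; payment = 88,000 × 0.0077083 / (1 − (1+0.0077083)^−240) = £805.96.
Over 100 months: Loan A costs 100 × £1,074.67 = £107,467.00; Loan B costs 100 × £805.96 = £80,596.00.
Loan B is cheaper by £107,467.00 − £80,596.00 = £26,871.00.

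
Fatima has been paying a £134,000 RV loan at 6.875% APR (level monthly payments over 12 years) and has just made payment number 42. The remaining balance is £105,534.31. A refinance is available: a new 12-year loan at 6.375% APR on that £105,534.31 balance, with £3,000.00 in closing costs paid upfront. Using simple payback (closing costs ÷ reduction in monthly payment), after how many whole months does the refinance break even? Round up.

10 months

Current payment = 134,000 × 6.875%/12 / (1 − (1+0.0057292)^−144) = £1,369.12.
Refinanced payment = 105,534.31 × 0.0053125 / (1 − (1+0.0053125)^−144) = £1,050.45.
Monthly savings = £1,369.12 − £1,050.45 = £318.67.
Break-even = £3,000.00 / £318.67 = 9.41 → 10 months.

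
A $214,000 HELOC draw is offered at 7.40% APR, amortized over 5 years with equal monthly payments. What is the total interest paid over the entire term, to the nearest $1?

$42,678

At 7.40% the monthly rate is 0.0061667, so the payment is 214,000 × 0.0061667 / (1 − 1.0061667^−60) = $4,277.96.
Total paid = 60 × $4,277.96 = $256,677.60; interest = $256,677.60 − $214,000 = $42,677.60.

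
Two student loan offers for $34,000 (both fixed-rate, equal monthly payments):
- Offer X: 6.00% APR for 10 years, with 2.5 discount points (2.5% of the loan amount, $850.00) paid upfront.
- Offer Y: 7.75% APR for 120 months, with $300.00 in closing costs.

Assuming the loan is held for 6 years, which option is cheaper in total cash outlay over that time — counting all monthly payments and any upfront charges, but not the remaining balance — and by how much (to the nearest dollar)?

Offer X: monthly rate = 6%/12 = 0.0050000; payment = 34,000 × 0.0050000 / (1 − (1+0.0050000)^−120) = $377.47.
Offer Y: at 7.75% the monthly rate is 0.0064583, so the payment is 34,000 × 0.0064583 / (1 − 1.0064583^−120) = $408.04.
Over 72 months: Offer X costs 72 × $377.47 + $850.00 = $28,027.84; Offer Y costs 72 × $408.04 + $300.00 = $29,678.88.
Offer X is cheaper by $29,678.88 − $28,027.84 = $1,651.04.

Offer X by $1,651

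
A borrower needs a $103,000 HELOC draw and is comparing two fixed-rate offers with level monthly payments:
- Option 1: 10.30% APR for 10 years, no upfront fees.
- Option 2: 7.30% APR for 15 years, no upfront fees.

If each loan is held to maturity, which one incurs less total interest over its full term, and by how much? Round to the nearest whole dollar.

Option 1: monthly rate = 10.3%/12 = 0.0085833; payment = 103,000 × 0.0085833 / (1 − (1+0.0085833)^−120) = $1,378.32.
Total interest on Option 1 = 120 × $1,378.32 − $103,000 = $62,398.40.
Option 2: at 7.30% the monthly rate is 0.0060833, so the payment is 103,000 × 0.0060833 / (1 − 1.0060833^−180) = $943.15.
Total interest on Option 2 = 180 × $943.15 − $103,000 = $66,767.00.
Option 1 is lower by $4,368.60.

Option 1 by $4,369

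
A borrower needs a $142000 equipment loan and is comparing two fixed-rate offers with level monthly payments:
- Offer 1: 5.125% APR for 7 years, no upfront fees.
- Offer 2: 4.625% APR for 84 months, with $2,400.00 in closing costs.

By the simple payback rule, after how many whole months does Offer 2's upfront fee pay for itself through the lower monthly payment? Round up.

Offer 1: at 5.125% the monthly rate is 0.0042708, so the payment is 142,000 × 0.0042708 / (1 − 1.0042708^−84) = $2,015.37.
Offer 2: at 4.625% the monthly rate is 0.0038542, so the payment is 142,000 × 0.0038542 / (1 − 1.0038542^−84) = $1,982.09.
Monthly savings = $2,015.37 − $1,982.09 = $33.28.
Break-even = $2,400.00 / $33.28 = 72.12 → 73 months.

73 months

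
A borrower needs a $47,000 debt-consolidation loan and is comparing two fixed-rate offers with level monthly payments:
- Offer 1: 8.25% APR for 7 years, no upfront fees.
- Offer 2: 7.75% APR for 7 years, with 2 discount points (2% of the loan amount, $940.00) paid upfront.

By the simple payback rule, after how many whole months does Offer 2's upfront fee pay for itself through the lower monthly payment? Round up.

Offer 1: at 8.25% the monthly rate is 0.0068750, so the payment is 47,000 × 0.0068750 / (1 − 1.0068750^−84) = $738.42.
Offer 2: monthly rate = 7.75%/12 = 0.0064583; payment = 47,000 × 0.0064583 / (1 − (1+0.0064583)^−84) = $726.71.
Monthly savings = $738.42 − $726.71 = $11.71.
Break-even = $940.00 / $11.71 = 80.27 → 81 months.

81 months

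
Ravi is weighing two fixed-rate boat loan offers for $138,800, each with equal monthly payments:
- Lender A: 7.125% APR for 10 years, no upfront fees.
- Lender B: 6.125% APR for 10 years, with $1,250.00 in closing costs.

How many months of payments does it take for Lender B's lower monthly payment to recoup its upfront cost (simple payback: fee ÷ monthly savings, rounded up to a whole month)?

Lender A: at 7.125% the monthly rate is 0.0059375, so the payment is 138,800 × 0.0059375 / (1 − 1.0059375^−120) = $1,620.54.
Lender B: at 6.125% the monthly rate is 0.0051042, so the payment is 138,800 × 0.0051042 / (1 − 1.0051042^−120) = $1,549.69.
Monthly savings = $1,620.54 − $1,549.69 = $70.85.
Break-even = $1,250.00 / $70.85 = 17.64 → 18 months.

18 months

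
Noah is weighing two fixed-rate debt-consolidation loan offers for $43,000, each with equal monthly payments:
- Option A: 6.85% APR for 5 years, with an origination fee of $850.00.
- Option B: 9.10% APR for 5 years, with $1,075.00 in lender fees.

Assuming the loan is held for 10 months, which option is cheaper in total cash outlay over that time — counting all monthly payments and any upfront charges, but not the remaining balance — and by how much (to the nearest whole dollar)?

Option A by $688

Option A: at 6.85% the monthly rate is 0.0057083, so the payment is 43,000 × 0.0057083 / (1 − 1.0057083^−60) = $848.41.
Option B: at 9.10% the monthly rate is 0.0075833, so the payment is 43,000 × 0.0075833 / (1 − 1.0075833^−60) = $894.70.
Over 10 months: Option A costs 10 × $848.41 + $850.00 = $9,334.10; Option B costs 10 × $894.70 + $1,075.00 = $10,022.00.
Option A is cheaper by $10,022.00 − $9,334.10 = $687.90.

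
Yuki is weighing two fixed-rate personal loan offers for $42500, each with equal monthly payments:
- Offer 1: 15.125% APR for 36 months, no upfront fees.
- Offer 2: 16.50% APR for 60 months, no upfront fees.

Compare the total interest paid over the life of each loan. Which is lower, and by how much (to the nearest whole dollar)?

Offer 1 by $9,559

Offer 1: at 15.125% the monthly rate is 0.0126042, so the payment is 42,500 × 0.0126042 / (1 − 1.0126042^−36) = $1,475.88.
Total interest on Offer 1 = 36 × $1,475.88 − $42,500 = $10,631.68.
Offer 2: monthly rate = 16.5%/12 = 0.0137500; payment = 42,500 × 0.0137500 / (1 − (1+0.0137500)^−60) = $1,044.84.
Total interest on Offer 2 = 60 × $1,044.84 − $42,500 = $20,190.40.
Offer 1 is lower by $9,558.72.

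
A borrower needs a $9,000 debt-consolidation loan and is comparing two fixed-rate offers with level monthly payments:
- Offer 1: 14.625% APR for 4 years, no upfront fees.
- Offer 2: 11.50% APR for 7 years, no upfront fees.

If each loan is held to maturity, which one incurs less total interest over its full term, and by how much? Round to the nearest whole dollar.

Offer 1 by $1,203

Offer 1: monthly rate = 14.625%/12 = 0.0121875; payment = 9,000 × 0.0121875 / (1 − (1+0.0121875)^−48) = $248.77.
Total interest on Offer 1 = 48 × $248.77 − $9,000 = $2,940.96.
Offer 2: at 11.50% the monthly rate is 0.0095833, so the payment is 9,000 × 0.0095833 / (1 − 1.0095833^−84) = $156.48.
Total interest on Offer 2 = 84 × $156.48 − $9,000 = $4,144.32.
Offer 1 is lower by $1,203.36.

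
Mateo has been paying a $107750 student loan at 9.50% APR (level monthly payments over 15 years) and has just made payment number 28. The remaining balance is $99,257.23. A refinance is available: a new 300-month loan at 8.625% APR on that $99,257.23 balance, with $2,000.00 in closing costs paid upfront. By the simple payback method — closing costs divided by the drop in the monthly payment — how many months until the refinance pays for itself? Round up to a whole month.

7 months

Current payment = 107,750 × 9.5%/12 / (1 − (1+0.0079167)^−180) = $1,125.15.
Refinanced payment = 99,257.23 × 0.0071875 / (1 − (1+0.0071875)^−300) = $807.62.
Monthly savings = $1,125.15 − $807.62 = $317.53.
Break-even = $2,000.00 / $317.53 = 6.30 → 7 months.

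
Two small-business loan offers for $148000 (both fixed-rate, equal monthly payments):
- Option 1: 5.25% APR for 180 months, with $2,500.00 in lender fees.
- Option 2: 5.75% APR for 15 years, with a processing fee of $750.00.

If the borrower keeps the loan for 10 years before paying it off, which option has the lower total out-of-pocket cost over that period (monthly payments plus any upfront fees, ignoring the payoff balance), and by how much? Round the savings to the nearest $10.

Option 1 by $2,960

Option 1: monthly rate = 5.25%/12 = 0.0043750; payment = 148,000 × 0.0043750 / (1 − (1+0.0043750)^−180) = $1,189.74.
Option 2: at 5.75% the monthly rate is 0.0047917, so the payment is 148,000 × 0.0047917 / (1 − 1.0047917^−180) = $1,229.01.
Over 120 months: Option 1 costs 120 × $1,189.74 + $2,500.00 = $145,268.80; Option 2 costs 120 × $1,229.01 + $750.00 = $148,231.20.
Option 1 is cheaper by $148,231.20 − $145,268.80 = $2,962.40.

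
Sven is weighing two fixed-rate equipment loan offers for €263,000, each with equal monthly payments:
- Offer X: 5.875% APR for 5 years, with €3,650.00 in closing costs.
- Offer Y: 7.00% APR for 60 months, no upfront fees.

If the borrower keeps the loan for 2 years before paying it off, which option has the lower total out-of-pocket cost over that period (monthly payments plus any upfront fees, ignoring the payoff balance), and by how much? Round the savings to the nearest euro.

Offer Y by €327

Offer X: at 5.875% the monthly rate is 0.0048958, so the payment is 263,000 × 0.0048958 / (1 − 1.0048958^−60) = €5,069.25.
Offer Y: at 7.00% the monthly rate is 0.0058333, so the payment is 263,000 × 0.0058333 / (1 − 1.0058333^−60) = €5,207.72.
Over 24 months: Offer X costs 24 × €5,069.25 + €3,650.00 = €125,312.00; Offer Y costs 24 × €5,207.72 = €124,985.28.
Offer Y is cheaper by €125,312.00 − €124,985.28 = €326.72.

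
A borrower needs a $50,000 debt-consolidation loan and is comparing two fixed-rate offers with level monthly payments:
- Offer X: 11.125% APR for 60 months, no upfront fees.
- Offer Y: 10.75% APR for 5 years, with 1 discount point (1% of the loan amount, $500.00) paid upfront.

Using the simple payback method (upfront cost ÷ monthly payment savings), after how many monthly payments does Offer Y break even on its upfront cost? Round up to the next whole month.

Offer X: monthly rate = 11.125%/12 = 0.0092708; payment = 50,000 × 0.0092708 / (1 − (1+0.0092708)^−60) = $1,090.24.
Offer Y: at 10.75% the monthly rate is 0.0089583, so the payment is 50,000 × 0.0089583 / (1 − 1.0089583^−60) = $1,080.90.
Monthly savings = $1,090.24 − $1,080.90 = $9.34.
Break-even = $500.00 / $9.34 = 53.53 → 54 months.

54 months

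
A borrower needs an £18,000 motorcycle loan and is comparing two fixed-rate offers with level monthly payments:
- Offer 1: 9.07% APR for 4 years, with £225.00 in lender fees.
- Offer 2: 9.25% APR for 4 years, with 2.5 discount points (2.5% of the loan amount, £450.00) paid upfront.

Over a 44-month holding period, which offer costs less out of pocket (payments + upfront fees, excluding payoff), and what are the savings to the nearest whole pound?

Offer 1: at 9.07% the monthly rate is 0.0075583, so the payment is 18,000 × 0.0075583 / (1 − 1.0075583^−48) = £448.53.
Offer 2: monthly rate = 9.25%/12 = 0.0077083; payment = 18,000 × 0.0077083 / (1 − (1+0.0077083)^−48) = £450.07.
Over 44 months: Offer 1 costs 44 × £448.53 + £225.00 = £19,960.32; Offer 2 costs 44 × £450.07 + £450.00 = £20,253.08.
Offer 1 is cheaper by £20,253.08 − £19,960.32 = £292.76.

Offer 1 by £293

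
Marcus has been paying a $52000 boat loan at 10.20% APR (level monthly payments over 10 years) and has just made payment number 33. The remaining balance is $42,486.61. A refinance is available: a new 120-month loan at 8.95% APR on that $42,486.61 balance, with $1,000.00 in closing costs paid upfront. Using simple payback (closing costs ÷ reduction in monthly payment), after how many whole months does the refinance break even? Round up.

Current payment = 52,000 × 10.2%/12 / (1 − (1+0.0085000)^−120) = $692.96.
Refinanced payment = 42,486.61 × 0.0074583 / (1 − (1+0.0074583)^−120) = $537.05.
Monthly savings = $692.96 − $537.05 = $155.91.
Break-even = $1,000.00 / $155.91 = 6.41 → 7 months.

7 months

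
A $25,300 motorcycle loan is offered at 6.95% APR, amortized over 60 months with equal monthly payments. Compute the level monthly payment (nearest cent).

Monthly rate = 6.95%/12 = 0.0057917; payment = 25,300 × 0.0057917 / (1 − (1+0.0057917)^−60) = $500.37.

$500.37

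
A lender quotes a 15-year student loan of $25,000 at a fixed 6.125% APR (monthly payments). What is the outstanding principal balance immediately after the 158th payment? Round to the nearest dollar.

$4,415

With monthly rate i = 6.125%/12 = 0.0051042, the balance after k of n payments is P · [(1+i)^n − (1+i)^k] / [(1+i)^n − 1].
(1+0.0051042)^180 = 2.50030624 and (1+0.0051042)^158 = 2.23537089, so the balance is 25,000 × (2.50030624 − 2.23537089) / (2.50030624 − 1) = $4,414.69.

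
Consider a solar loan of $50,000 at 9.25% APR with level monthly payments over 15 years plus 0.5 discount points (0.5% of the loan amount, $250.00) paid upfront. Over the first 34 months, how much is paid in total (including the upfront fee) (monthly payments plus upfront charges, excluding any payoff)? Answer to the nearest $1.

Monthly rate = 9.25%/12 = 0.0077083; payment = 50,000 × 0.0077083 / (1 − (1+0.0077083)^−180) = $514.60.
Total outlay = 34 × $514.60 + $250.00 = $17,746.40.

$17,746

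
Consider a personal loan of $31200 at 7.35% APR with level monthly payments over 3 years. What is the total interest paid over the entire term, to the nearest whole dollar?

$3,661

At 7.35% the monthly rate is 0.0061250, so the payment is 31,200 × 0.0061250 / (1 − 1.0061250^−36) = $968.37.
Total paid = 36 × $968.37 = $34,861.32; interest = $34,861.32 − $31,200 = $3,661.32.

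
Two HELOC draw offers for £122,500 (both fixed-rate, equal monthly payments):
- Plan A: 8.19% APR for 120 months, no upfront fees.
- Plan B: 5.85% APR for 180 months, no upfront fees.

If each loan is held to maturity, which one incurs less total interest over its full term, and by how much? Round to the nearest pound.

Plan A by £4,457

Plan A: at 8.19% the monthly rate is 0.0068250, so the payment is 122,500 × 0.0068250 / (1 − 1.0068250^−120) = £1,498.59.
Total interest on Plan A = 120 × £1,498.59 − £122,500 = £57,330.80.
Plan B: monthly rate = 5.85%/12 = 0.0048750; payment = 122,500 × 0.0048750 / (1 − (1+0.0048750)^−180) = £1,023.82.
Total interest on Plan B = 180 × £1,023.82 − £122,500 = £61,787.60.
Plan A is lower by £4,456.80.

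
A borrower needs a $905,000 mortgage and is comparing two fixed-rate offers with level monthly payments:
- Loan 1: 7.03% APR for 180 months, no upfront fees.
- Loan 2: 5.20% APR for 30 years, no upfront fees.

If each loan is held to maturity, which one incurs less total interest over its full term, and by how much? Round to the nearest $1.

Loan 1: monthly rate = 7.03%/12 = 0.0058583; payment = 905,000 × 0.0058583 / (1 − (1+0.0058583)^−180) = $8,149.58.
Total interest on Loan 1 = 180 × $8,149.58 − $905,000 = $561,924.40.
Loan 2: at 5.20% the monthly rate is 0.0043333, so the payment is 905,000 × 0.0043333 / (1 − 1.0043333^−360) = $4,969.45.
Total interest on Loan 2 = 360 × $4,969.45 − $905,000 = $884,002.00.
Loan 1 is lower by $322,077.60.

Loan 1 by $322,078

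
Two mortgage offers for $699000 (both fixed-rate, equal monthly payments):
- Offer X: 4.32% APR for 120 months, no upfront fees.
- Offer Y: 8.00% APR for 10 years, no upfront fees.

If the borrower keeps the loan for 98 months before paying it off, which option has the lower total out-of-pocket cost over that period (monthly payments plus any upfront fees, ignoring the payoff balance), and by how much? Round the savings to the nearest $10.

Offer X: monthly rate = 4.32%/12 = 0.0036000; payment = 699,000 × 0.0036000 / (1 − (1+0.0036000)^−120) = $7,183.83.
Offer Y: at 8.00% the monthly rate is 0.0066667, so the payment is 699,000 × 0.0066667 / (1 − 1.0066667^−120) = $8,480.80.
Over 98 months: Offer X costs 98 × $7,183.83 = $704,015.34; Offer Y costs 98 × $8,480.80 = $831,118.40.
Offer X is cheaper by $831,118.40 − $704,015.34 = $127,103.06.

Offer X by $127,100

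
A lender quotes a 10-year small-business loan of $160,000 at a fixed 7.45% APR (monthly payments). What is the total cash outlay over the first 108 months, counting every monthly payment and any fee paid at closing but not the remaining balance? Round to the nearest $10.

At 7.45% the monthly rate is 0.0062083, so the payment is 160,000 × 0.0062083 / (1 − 1.0062083^−120) = $1,895.06.
Total outlay = 108 × $1,895.06 = $204,666.48.

$204,670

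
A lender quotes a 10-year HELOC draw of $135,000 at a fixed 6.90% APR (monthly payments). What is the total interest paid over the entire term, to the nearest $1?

$52,262

At 6.90% the monthly rate is 0.0057500, so the payment is 135,000 × 0.0057500 / (1 − 1.0057500^−120) = $1,560.52.
Total paid = 120 × $1,560.52 = $187,262.40; interest = $187,262.40 − $135,000 = $52,262.40.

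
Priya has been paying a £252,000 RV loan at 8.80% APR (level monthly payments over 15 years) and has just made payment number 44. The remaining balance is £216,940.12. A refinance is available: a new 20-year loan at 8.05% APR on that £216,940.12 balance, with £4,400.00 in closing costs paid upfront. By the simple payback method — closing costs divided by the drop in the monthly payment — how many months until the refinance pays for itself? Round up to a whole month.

7 months

Current payment = 252,000 × 8.8%/12 / (1 − (1+0.0073333)^−180) = £2,526.06.
Refinanced payment = 216,940.12 × 0.0067083 / (1 − (1+0.0067083)^−240) = £1,821.33.
Monthly savings = £2,526.06 − £1,821.33 = £704.73.
Break-even = £4,400.00 / £704.73 = 6.24 → 7 months.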